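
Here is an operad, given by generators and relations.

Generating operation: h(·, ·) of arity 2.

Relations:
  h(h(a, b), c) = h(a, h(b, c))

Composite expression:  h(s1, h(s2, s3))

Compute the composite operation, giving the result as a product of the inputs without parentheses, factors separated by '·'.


s1 · s2 · s3

Key point: h is associative — brackets drop, the s-order remains.
h(s2, s3) unparenthesizes to s2 · s3
h(s1, h(s2, s3)) unparenthesizes to s1 · s2 · s3


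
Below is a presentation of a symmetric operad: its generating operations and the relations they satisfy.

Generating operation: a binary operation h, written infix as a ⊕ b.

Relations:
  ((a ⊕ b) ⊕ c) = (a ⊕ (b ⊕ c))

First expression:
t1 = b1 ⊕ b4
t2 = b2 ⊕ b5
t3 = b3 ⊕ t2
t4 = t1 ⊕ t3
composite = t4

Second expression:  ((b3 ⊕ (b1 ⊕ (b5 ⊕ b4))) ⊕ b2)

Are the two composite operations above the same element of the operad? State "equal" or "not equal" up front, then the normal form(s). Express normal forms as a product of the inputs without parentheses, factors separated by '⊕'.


not equal; the first gives b1 ⊕ b4 ⊕ b3 ⊕ b2 ⊕ b5 and the second b3 ⊕ b1 ⊕ b5 ⊕ b4 ⊕ b2

In normal form, the first expression is b1 ⊕ b4 ⊕ b3 ⊕ b2 ⊕ b5
In normal form, the second expression is b3 ⊕ b1 ⊕ b5 ⊕ b4 ⊕ b2
No match — not equal.


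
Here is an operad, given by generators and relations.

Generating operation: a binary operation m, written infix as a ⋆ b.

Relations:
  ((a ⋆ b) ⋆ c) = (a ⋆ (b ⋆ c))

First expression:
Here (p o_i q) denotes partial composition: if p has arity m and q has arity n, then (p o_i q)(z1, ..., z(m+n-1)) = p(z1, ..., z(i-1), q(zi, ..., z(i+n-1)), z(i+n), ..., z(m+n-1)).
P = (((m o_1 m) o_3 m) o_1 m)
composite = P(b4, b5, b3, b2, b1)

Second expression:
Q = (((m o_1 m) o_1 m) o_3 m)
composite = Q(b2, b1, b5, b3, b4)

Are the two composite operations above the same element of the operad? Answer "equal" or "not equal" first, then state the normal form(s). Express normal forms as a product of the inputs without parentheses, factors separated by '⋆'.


not equal: they reduce to b4 ⋆ b5 ⋆ b3 ⋆ b2 ⋆ b1 and b2 ⋆ b1 ⋆ b5 ⋆ b3 ⋆ b4

The first composite normalizes to b4 ⋆ b5 ⋆ b3 ⋆ b2 ⋆ b1
The second composite normalizes to b2 ⋆ b1 ⋆ b5 ⋆ b3 ⋆ b4
The normal forms differ: not equal.


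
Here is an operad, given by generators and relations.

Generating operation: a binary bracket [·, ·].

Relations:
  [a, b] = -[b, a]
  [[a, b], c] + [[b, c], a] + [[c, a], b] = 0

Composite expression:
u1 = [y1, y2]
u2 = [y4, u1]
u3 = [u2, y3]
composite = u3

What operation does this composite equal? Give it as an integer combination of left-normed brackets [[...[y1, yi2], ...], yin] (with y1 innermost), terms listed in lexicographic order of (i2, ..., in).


-[[[y1, y2], y4], y3]

A multilinear Lie element is pinned by y1-initial words (y1 innermost).
Composite bracket: [[y4, [y1, y2]], y3]
The bracket unfolds into 8 signed words via [a, b] = ab - ba (2^3 = 8).
Words beginning with y1 determine it all:
  sign of y1y2y4y3 is -1, so it contributes -[[[y1, y2], y4], y3]


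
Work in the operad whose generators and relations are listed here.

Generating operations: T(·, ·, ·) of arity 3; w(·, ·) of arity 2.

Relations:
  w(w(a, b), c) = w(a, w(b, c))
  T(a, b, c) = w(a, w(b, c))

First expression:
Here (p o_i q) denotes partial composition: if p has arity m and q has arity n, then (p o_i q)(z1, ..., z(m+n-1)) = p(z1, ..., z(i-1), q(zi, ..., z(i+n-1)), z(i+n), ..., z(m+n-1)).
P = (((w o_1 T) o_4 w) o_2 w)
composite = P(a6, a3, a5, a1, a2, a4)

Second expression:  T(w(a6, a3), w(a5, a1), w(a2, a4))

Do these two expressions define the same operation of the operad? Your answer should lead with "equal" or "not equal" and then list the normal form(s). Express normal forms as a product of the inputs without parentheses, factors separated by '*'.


equal — both sides give a6 * a3 * a5 * a1 * a2 * a4

The first expression, normalized: a6 * a3 * a5 * a1 * a2 * a4
The second expression, normalized: a6 * a3 * a5 * a1 * a2 * a4
The normal forms match — equal.


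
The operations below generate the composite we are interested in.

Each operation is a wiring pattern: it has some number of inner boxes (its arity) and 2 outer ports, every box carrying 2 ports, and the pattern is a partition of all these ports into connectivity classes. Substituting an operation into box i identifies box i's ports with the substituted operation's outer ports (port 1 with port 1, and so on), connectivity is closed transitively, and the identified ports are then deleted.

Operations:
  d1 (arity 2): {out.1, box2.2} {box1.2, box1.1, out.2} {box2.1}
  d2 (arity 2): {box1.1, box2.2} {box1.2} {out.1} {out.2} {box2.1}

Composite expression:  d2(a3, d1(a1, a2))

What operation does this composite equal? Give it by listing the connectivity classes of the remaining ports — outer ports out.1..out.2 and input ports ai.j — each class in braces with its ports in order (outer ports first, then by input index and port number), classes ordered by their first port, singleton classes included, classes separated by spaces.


{out.1} {out.2} {a1.1, a1.2, a3.1} {a2.1} {a2.2} {a3.2}

Substituting into d2 glues patterns; closure does the rest.
d1 over (a1, a2) gives {out.1, a2.2} {out.2, a1.1, a1.2} {a2.1}, out.j being that stage's outer ports
d2 over (a3, a1, a2) gives {out.1} {out.2} {a1.1, a1.2, a3.1} {a2.1} {a2.2} {a3.2}, out.j being that stage's outer ports


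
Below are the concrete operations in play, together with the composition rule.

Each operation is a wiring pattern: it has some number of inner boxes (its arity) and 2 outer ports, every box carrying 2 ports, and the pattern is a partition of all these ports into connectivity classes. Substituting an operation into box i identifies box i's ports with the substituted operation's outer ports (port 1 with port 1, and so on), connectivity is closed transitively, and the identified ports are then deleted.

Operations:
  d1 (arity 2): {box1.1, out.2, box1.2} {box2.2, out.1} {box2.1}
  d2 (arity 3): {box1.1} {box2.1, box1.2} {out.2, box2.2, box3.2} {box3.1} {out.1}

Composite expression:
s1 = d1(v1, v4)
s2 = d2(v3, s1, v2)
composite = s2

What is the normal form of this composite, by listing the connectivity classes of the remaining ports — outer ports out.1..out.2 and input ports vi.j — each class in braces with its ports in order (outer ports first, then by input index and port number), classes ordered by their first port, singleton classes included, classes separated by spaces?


After gluing at d2, chains via deleted ports link the v-ports.
composing d1 on (v1, v4), with out.j its own outer ports: {out.1, v4.2} {out.2, v1.1, v1.2} {v4.1}
composing d2 on (v3, v1, v4, v2), with out.j its own outer ports: {out.1} {out.2, v1.1, v1.2, v2.2} {v2.1} {v3.1} {v3.2, v4.2} {v4.1}

{out.1} {out.2, v1.1, v1.2, v2.2} {v2.1} {v3.1} {v3.2, v4.2} {v4.1}


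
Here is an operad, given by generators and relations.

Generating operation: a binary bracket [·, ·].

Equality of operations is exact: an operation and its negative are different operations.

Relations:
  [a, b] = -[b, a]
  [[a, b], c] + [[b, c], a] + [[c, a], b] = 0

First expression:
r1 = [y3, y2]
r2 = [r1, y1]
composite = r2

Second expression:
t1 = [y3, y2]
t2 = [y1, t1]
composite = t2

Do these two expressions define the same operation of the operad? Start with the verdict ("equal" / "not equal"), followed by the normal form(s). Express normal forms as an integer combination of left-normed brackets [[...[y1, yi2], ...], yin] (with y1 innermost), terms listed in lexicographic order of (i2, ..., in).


In normal form, the first expression is [[y1, y2], y3] - [[y1, y3], y2]
In normal form, the second expression is -[[y1, y2], y3] + [[y1, y3], y2]
They disagree, so not equal.

not equal; the first gives [[y1, y2], y3] - [[y1, y3], y2] and the second -[[y1, y2], y3] + [[y1, y3], y2]


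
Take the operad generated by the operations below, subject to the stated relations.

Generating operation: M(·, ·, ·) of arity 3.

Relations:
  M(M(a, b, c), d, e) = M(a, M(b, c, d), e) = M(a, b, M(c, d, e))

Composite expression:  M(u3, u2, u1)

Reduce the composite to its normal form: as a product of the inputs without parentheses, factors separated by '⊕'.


u3 ⊕ u2 ⊕ u1

The M-tree's shape is irrelevant; the u-reading-order decides.
M(u3, u2, u1) unparenthesizes to u3 ⊕ u2 ⊕ u1


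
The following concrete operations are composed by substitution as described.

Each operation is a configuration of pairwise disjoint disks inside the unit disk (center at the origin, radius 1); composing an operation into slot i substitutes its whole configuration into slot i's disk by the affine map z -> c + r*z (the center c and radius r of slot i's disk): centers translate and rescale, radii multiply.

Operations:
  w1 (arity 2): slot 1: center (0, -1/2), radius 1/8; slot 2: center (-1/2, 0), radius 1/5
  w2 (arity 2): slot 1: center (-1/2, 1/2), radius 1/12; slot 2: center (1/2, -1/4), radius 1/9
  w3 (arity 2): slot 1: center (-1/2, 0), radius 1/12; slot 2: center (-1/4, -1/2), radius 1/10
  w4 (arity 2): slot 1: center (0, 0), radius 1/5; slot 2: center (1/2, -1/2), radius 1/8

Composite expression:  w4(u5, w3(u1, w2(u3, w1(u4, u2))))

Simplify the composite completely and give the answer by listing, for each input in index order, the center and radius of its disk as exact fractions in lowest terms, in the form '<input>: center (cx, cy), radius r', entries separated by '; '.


u1: center (7/16, -1/2), radius 1/96; u2: center (683/1440, -181/320), radius 1/3600; u3: center (37/80, -89/160), radius 1/960; u4: center (19/40, -1631/2880), radius 1/5760; u5: center (0, 0), radius 1/5


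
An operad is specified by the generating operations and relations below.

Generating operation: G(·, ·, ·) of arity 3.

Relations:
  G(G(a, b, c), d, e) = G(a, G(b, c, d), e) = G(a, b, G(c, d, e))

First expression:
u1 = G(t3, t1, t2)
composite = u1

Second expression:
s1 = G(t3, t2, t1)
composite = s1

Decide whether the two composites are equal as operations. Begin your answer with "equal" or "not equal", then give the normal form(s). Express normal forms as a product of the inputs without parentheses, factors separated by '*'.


not equal; the first gives t3 * t1 * t2 and the second t3 * t2 * t1


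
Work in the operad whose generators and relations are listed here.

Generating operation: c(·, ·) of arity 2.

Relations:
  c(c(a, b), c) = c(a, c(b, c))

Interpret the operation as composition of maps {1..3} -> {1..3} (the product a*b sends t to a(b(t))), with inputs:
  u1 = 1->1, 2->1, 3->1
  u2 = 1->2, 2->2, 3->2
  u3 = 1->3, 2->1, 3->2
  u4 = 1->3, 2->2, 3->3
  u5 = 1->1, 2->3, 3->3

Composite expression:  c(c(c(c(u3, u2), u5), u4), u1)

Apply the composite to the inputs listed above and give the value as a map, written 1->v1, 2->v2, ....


1->1, 2->1, 3->1

c(u3, u2) = 1->1, 2->1, 3->1
c(c(u3, u2), u5) = 1->1, 2->1, 3->1
c(c(c(u3, u2), u5), u4) = 1->1, 2->1, 3->1
c(c(c(c(u3, u2), u5), u4), u1) = 1->1, 2->1, 3->1


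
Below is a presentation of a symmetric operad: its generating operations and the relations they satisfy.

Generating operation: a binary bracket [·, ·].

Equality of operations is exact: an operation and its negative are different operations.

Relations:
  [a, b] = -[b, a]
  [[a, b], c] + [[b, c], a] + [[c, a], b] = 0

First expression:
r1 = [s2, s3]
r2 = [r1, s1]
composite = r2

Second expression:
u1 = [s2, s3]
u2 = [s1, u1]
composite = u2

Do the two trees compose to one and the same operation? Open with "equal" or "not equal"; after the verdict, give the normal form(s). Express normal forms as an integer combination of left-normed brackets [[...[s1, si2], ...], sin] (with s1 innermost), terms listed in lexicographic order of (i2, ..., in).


not equal; first: -[[s1, s2], s3] + [[s1, s3], s2]; second: [[s1, s2], s3] - [[s1, s3], s2]

The first composite normalizes to -[[s1, s2], s3] + [[s1, s3], s2]
The second composite normalizes to [[s1, s2], s3] - [[s1, s3], s2]
Distinct normal forms: not equal.


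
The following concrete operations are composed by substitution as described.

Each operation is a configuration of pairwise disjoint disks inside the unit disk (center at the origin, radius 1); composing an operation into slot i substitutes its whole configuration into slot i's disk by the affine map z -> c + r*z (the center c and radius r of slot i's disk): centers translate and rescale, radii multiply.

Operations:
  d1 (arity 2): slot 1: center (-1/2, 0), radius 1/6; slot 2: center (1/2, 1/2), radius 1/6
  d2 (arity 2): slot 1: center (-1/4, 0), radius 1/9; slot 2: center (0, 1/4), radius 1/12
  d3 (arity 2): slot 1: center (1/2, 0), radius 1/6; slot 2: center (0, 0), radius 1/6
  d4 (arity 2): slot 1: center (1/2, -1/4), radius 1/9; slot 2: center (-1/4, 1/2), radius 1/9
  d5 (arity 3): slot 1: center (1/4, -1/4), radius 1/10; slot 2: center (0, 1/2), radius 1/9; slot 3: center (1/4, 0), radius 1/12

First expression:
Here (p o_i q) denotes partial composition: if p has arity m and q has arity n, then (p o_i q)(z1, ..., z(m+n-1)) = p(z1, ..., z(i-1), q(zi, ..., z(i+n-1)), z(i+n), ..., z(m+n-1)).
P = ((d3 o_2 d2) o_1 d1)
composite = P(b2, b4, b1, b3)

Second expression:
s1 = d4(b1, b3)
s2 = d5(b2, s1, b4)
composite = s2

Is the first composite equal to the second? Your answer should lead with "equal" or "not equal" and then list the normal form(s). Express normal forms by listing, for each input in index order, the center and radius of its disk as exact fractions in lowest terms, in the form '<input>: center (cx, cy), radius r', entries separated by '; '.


The first expression reduces to b1: center (-1/24, 0), radius 1/54; b2: center (5/12, 0), radius 1/36; b3: center (0, 1/24), radius 1/72; b4: center (7/12, 1/12), radius 1/36
The second expression reduces to b1: center (1/18, 17/36), radius 1/81; b2: center (1/4, -1/4), radius 1/10; b3: center (-1/36, 5/9), radius 1/81; b4: center (1/4, 0), radius 1/12
The normal forms differ: not equal.

not equal; first: b1: center (-1/24, 0), radius 1/54; b2: center (5/12, 0), radius 1/36; b3: center (0, 1/24), radius 1/72; b4: center (7/12, 1/12), radius 1/36; second: b1: center (1/18, 17/36), radius 1/81; b2: center (1/4, -1/4), radius 1/10; b3: center (-1/36, 5/9), radius 1/81; b4: center (1/4, 0), radius 1/12


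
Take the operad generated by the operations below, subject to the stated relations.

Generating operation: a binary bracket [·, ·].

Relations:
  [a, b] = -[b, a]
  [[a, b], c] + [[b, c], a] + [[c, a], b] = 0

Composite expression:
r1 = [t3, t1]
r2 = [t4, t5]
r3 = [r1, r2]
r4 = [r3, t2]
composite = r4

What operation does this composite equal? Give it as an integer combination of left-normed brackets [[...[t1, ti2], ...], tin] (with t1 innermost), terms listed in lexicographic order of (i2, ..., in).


-[[[[t1, t3], t4], t5], t2] + [[[[t1, t3], t5], t4], t2]


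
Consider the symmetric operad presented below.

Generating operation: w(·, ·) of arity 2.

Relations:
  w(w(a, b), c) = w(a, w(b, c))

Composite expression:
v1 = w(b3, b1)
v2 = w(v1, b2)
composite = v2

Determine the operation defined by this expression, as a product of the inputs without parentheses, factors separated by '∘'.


b3 ∘ b1 ∘ b2

The w-tree's shape is irrelevant; the b-reading-order decides.
w(b3, b1) reduces to b3 ∘ b1
w(w(b3, b1), b2) reduces to b3 ∘ b1 ∘ b2


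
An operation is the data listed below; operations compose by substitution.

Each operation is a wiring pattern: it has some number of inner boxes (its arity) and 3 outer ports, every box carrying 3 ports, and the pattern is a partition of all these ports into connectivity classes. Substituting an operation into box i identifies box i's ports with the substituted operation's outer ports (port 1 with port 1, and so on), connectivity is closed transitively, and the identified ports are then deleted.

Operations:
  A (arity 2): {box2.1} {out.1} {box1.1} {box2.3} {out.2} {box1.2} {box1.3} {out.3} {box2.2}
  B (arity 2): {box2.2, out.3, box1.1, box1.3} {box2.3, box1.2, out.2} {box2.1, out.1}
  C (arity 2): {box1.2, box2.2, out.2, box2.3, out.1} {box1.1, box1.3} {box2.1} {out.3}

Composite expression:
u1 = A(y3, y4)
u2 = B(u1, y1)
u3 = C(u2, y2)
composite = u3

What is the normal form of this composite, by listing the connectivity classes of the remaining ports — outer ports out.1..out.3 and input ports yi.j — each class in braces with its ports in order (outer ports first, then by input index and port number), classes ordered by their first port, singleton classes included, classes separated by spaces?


{out.1, out.2, y1.3, y2.2, y2.3} {out.3} {y1.1, y1.2} {y2.1} {y3.1} {y3.2} {y3.3} {y4.1} {y4.2} {y4.3}

Two ports join when wires chain via C-identified ports.
through A, on inputs (y3, y4): {out.1} {out.2} {out.3} {y3.1} {y3.2} {y3.3} {y4.1} {y4.2} {y4.3} (out.j = stage outer ports)
through B, on inputs (y3, y4, y1): {out.1, y1.1} {out.2, y1.3} {out.3, y1.2} {y3.1} {y3.2} {y3.3} {y4.1} {y4.2} {y4.3} (out.j = stage outer ports)
through C, on inputs (y3, y4, y1, y2): {out.1, out.2, y1.3, y2.2, y2.3} {out.3} {y1.1, y1.2} {y2.1} {y3.1} {y3.2} {y3.3} {y4.1} {y4.2} {y4.3} (out.j = stage outer ports)


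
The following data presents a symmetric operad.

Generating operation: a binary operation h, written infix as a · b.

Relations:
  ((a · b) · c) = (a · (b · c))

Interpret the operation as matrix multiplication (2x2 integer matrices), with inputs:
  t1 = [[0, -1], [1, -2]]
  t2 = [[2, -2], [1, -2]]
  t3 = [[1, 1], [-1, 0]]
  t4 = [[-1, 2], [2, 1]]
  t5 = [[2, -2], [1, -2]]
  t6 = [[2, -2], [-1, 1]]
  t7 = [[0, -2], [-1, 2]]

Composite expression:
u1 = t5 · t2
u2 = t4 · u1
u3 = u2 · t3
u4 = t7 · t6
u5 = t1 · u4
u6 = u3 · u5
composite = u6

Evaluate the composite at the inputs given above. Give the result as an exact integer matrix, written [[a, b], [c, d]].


(t5 · t2) = [[2, 0], [0, 2]]
(t4 · (t5 · t2)) = [[-2, 4], [4, 2]]
((t4 · (t5 · t2)) · t3) = [[-6, -2], [2, 4]]
(t7 · t6) = [[2, -2], [-4, 4]]
(t1 · (t7 · t6)) = [[4, -4], [10, -10]]
(((t4 · (t5 · t2)) · t3) · (t1 · (t7 · t6))) = [[-44, 44], [48, -48]]

[[-44, 44], [48, -48]]


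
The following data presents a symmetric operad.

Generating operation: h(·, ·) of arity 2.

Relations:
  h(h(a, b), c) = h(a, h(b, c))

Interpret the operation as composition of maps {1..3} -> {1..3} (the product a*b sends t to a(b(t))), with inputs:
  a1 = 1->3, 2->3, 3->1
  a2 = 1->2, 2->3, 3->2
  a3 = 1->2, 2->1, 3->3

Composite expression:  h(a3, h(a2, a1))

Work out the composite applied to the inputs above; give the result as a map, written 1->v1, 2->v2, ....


h(a2, a1) = 1->2, 2->2, 3->2
h(a3, h(a2, a1)) = 1->1, 2->1, 3->1

1->1, 2->1, 3->1


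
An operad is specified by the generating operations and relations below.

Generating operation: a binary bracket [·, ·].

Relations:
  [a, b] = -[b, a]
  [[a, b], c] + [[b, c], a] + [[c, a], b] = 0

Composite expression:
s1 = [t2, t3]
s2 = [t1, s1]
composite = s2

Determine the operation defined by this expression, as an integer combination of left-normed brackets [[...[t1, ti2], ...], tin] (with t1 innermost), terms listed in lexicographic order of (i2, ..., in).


Skip Jacobi rewriting: expand, keep t1-initial words, read off terms.
Composite bracket: [t1, [t2, t3]]
The bracket unfolds into 4 signed words via [a, b] = ab - ba (2^2 = 4).
Only words starting with t1 matter:
  sign of t1t2t3 is +1, so it contributes +[[t1, t2], t3]
  sign of t1t3t2 is -1, so it contributes -[[t1, t3], t2]

[[t1, t2], t3] - [[t1, t3], t2]


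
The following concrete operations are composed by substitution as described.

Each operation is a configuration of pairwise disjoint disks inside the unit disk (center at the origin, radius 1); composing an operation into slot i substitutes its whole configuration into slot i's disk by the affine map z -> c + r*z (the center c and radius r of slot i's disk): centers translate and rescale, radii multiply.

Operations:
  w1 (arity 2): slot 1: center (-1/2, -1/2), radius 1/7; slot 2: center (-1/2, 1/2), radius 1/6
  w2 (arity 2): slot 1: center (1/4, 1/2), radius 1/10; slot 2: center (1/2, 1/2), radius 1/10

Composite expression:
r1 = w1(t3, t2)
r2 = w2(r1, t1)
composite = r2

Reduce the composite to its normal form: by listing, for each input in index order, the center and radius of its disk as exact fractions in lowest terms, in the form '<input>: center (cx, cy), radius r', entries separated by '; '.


t1: center (1/2, 1/2), radius 1/10; t2: center (1/5, 11/20), radius 1/60; t3: center (1/5, 9/20), radius 1/70

Nesting under w2 composes maps z -> c + r*z down each t-path.
input t3: composing its 2 substitution steps yields center (1/5, 9/20), radius 1/70
input t2: composing its 2 substitution steps yields center (1/5, 11/20), radius 1/60
input t1: composing its 1 substitution step yields center (1/2, 1/2), radius 1/10


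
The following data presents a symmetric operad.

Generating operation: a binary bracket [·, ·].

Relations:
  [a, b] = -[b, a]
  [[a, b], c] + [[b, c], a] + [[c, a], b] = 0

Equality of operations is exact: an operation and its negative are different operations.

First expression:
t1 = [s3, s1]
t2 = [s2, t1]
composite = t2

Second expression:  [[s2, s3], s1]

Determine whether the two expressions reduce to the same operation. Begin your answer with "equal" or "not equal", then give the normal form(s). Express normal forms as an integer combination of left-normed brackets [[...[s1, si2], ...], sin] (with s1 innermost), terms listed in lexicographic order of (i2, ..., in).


not equal — first [[s1, s3], s2], second -[[s1, s2], s3] + [[s1, s3], s2]

In normal form, the first expression is [[s1, s3], s2]
In normal form, the second expression is -[[s1, s2], s3] + [[s1, s3], s2]
No match — not equal.


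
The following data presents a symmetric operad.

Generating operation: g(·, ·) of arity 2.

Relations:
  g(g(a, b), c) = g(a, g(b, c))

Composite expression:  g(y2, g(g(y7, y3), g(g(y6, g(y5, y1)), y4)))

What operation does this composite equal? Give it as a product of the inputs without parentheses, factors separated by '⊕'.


y2 ⊕ y7 ⊕ y3 ⊕ y6 ⊕ y5 ⊕ y1 ⊕ y4

All parenthesizations of g agree; list the y-inputs left to right.
g(y7, y3) reduces to y7 ⊕ y3
g(y5, y1) reduces to y5 ⊕ y1
g(y6, g(y5, y1)) reduces to y6 ⊕ y5 ⊕ y1
g(g(y6, g(y5, y1)), y4) reduces to y6 ⊕ y5 ⊕ y1 ⊕ y4
g(g(y7, y3), g(g(y6, g(y5, y1)), y4)) reduces to y7 ⊕ y3 ⊕ y6 ⊕ y5 ⊕ y1 ⊕ y4
g(y2, g(g(y7, y3), g(g(y6, g(y5, y1)), y4))) reduces to y2 ⊕ y7 ⊕ y3 ⊕ y6 ⊕ y5 ⊕ y1 ⊕ y4


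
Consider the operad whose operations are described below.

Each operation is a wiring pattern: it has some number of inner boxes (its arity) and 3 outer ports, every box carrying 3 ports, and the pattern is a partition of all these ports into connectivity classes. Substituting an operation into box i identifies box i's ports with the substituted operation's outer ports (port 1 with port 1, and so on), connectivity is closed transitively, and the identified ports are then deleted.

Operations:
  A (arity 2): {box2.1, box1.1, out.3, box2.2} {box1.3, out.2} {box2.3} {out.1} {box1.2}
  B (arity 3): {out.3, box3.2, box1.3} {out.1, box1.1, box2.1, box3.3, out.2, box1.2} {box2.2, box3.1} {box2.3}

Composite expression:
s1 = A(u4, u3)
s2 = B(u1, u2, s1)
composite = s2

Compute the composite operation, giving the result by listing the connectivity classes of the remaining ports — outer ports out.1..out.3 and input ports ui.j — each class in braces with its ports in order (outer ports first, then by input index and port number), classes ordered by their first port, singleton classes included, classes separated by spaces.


{out.1, out.2, u1.1, u1.2, u2.1, u3.1, u3.2, u4.1} {out.3, u1.3, u4.3} {u2.2} {u2.3} {u3.3} {u4.2}

Substituting into B glues patterns; closure does the rest.
stage A: inputs (u4, u3), connectivity {out.1} {out.2, u4.3} {out.3, u3.1, u3.2, u4.1} {u3.3} {u4.2}, out.j its boundary
stage B: inputs (u1, u2, u4, u3), connectivity {out.1, out.2, u1.1, u1.2, u2.1, u3.1, u3.2, u4.1} {out.3, u1.3, u4.3} {u2.2} {u2.3} {u3.3} {u4.2}, out.j its boundary


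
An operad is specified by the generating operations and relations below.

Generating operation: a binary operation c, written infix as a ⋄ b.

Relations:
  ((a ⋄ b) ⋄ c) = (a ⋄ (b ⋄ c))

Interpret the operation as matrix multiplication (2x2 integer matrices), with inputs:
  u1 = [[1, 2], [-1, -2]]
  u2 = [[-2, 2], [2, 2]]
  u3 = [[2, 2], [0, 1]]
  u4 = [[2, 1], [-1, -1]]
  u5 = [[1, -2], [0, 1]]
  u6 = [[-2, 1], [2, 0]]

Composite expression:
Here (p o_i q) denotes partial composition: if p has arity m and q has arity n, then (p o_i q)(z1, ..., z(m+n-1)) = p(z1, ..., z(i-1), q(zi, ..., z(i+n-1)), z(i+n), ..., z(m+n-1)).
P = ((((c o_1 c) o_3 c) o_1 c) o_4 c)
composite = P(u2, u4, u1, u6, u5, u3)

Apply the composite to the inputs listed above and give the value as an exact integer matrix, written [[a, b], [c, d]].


[[-8, -2], [8, 2]]

(u2 ⋄ u4) = [[-6, -4], [2, 0]]
((u2 ⋄ u4) ⋄ u1) = [[-2, -4], [2, 4]]
(u6 ⋄ u5) = [[-2, 5], [2, -4]]
((u6 ⋄ u5) ⋄ u3) = [[-4, 1], [4, 0]]
(((u2 ⋄ u4) ⋄ u1) ⋄ ((u6 ⋄ u5) ⋄ u3)) = [[-8, -2], [8, 2]]


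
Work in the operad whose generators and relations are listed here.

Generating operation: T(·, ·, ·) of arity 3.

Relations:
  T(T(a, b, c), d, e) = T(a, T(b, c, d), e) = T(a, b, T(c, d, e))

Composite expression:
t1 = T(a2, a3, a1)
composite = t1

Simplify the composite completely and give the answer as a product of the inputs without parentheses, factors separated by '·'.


a2 · a3 · a1

The T-tree's shape is irrelevant; the a-reading-order decides.
T(a2, a3, a1) linearizes to a2 · a3 · a1


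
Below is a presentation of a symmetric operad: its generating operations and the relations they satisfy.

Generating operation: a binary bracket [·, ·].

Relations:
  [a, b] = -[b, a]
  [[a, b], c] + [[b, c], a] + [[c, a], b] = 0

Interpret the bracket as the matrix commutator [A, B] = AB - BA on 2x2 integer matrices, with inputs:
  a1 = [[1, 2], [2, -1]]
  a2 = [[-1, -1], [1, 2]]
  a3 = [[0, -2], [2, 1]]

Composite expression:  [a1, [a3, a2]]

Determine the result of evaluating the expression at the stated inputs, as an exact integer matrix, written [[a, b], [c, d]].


[[0, -10], [10, 0]]

[a3, a2] = [[0, -5], [-5, 0]]
[a1, [a3, a2]] = [[0, -10], [10, 0]]


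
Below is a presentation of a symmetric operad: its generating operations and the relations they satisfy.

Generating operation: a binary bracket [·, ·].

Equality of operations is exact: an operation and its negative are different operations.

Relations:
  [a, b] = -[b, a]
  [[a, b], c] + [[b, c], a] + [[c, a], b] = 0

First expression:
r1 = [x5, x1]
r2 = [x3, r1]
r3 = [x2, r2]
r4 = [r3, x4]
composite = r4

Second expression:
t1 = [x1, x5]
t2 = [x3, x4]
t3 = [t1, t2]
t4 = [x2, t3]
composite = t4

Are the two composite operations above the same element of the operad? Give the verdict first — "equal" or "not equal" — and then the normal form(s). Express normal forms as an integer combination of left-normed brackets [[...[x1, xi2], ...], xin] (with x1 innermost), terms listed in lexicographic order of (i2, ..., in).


not equal — first -[[[[x1, x5], x3], x2], x4], second -[[[[x1, x5], x3], x4], x2] + [[[[x1, x5], x4], x3], x2]


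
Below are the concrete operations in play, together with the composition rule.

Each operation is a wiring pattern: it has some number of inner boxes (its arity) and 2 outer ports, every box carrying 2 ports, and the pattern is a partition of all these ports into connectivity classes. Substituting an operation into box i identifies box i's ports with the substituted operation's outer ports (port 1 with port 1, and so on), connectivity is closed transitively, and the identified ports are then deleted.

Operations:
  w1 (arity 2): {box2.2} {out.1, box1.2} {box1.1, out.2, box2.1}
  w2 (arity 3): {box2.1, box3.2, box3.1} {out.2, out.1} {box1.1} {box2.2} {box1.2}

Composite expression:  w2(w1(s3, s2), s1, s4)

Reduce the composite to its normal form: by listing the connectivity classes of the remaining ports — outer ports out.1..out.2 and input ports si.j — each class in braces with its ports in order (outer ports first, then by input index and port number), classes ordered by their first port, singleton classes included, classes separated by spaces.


{out.1, out.2} {s1.1, s4.1, s4.2} {s1.2} {s2.1, s3.1} {s2.2} {s3.2}

Treat the ports identified at w2 as solder joints: merge, then drop.
after w1, the pattern on (s3, s2) reads {out.1, s3.2} {out.2, s2.1, s3.1} {s2.2} (out.j = its outer ports)
after w2, the pattern on (s3, s2, s1, s4) reads {out.1, out.2} {s1.1, s4.1, s4.2} {s1.2} {s2.1, s3.1} {s2.2} {s3.2} (out.j = its outer ports)


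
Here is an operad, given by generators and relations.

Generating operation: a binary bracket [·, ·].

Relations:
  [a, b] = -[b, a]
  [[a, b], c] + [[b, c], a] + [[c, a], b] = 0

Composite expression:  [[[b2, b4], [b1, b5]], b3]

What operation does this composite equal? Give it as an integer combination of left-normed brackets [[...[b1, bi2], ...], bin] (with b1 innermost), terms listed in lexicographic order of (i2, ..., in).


Skip Jacobi rewriting: expand, keep b1-initial words, read off terms.
Composite bracket: [[[b2, b4], [b1, b5]], b3]
Under [a, b] = ab - ba we get 16 signed associative words (2^4 = 16).
The b1-initial words carry the normal form:
  b1b5b2b4b3 (sign -1) contributes -[[[[b1, b5], b2], b4], b3]
  b1b5b4b2b3 (sign +1) contributes +[[[[b1, b5], b4], b2], b3]

-[[[[b1, b5], b2], b4], b3] + [[[[b1, b5], b4], b2], b3]


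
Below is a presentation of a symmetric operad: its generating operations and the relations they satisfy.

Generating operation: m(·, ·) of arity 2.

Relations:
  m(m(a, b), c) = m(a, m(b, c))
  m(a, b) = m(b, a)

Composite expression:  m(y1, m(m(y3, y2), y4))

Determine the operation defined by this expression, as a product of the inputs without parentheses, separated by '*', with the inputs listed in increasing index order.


y1 * y2 * y3 * y4


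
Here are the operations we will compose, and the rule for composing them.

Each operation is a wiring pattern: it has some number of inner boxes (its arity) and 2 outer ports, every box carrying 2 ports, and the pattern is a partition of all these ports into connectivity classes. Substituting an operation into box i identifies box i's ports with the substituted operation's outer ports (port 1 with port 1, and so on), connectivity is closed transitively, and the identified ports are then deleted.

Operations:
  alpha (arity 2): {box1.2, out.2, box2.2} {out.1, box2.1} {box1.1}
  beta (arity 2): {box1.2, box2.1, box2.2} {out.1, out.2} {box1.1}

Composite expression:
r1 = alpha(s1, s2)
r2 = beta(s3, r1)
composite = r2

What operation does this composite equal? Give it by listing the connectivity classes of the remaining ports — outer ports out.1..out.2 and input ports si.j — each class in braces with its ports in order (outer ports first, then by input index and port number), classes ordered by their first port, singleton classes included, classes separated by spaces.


Treat the ports identified at beta as solder joints: merge, then drop.
composing alpha on (s1, s2), with out.j its own outer ports: {out.1, s2.1} {out.2, s1.2, s2.2} {s1.1}
composing beta on (s3, s1, s2), with out.j its own outer ports: {out.1, out.2} {s1.1} {s1.2, s2.1, s2.2, s3.2} {s3.1}

{out.1, out.2} {s1.1} {s1.2, s2.1, s2.2, s3.2} {s3.1}


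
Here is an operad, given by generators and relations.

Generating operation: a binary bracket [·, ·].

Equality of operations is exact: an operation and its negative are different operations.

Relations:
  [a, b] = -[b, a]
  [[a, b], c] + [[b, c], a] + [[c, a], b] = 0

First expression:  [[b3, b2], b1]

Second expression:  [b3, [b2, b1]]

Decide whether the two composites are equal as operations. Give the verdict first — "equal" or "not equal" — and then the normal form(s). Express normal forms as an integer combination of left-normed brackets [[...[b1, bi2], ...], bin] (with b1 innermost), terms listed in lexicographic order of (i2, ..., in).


not equal: they reduce to [[b1, b2], b3] - [[b1, b3], b2] and [[b1, b2], b3]

Normal form of the first expression: [[b1, b2], b3] - [[b1, b3], b2]
Normal form of the second expression: [[b1, b2], b3]
The forms do not match — not equal.


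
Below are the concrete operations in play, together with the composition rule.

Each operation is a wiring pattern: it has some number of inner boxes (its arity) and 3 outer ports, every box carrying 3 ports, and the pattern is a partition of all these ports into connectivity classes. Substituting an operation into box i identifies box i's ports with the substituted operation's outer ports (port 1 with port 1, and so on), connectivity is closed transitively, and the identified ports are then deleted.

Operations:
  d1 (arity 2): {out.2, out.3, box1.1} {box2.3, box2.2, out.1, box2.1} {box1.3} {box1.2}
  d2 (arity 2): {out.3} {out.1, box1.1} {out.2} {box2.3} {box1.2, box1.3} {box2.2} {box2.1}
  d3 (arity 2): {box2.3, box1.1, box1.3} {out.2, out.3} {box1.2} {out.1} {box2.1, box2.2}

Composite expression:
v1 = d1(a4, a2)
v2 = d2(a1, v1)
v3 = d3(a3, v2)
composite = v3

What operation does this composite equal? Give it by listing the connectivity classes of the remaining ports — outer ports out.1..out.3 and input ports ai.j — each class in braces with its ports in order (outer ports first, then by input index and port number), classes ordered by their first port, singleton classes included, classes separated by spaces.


Connectivity passes through glued d3-boundaries; trace each wire chain.
the subtree at d1 composes to {out.1, a2.1, a2.2, a2.3} {out.2, out.3, a4.1} {a4.2} {a4.3} on (a4, a2); out.j = own outer ports
the subtree at d2 composes to {out.1, a1.1} {out.2} {out.3} {a1.2, a1.3} {a2.1, a2.2, a2.3} {a4.1} {a4.2} {a4.3} on (a1, a4, a2); out.j = own outer ports
the subtree at d3 composes to {out.1} {out.2, out.3} {a1.1} {a1.2, a1.3} {a2.1, a2.2, a2.3} {a3.1, a3.3} {a3.2} {a4.1} {a4.2} {a4.3} on (a3, a1, a4, a2); out.j = own outer ports

{out.1} {out.2, out.3} {a1.1} {a1.2, a1.3} {a2.1, a2.2, a2.3} {a3.1, a3.3} {a3.2} {a4.1} {a4.2} {a4.3}


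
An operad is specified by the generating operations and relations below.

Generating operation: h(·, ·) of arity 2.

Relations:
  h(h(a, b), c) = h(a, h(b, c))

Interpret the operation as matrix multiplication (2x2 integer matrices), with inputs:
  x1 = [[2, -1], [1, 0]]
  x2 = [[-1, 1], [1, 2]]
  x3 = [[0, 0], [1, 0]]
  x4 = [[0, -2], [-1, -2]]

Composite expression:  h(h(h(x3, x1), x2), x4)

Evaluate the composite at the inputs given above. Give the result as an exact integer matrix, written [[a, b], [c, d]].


[[0, 0], [0, 6]]

h(x3, x1) = [[0, 0], [2, -1]]
h(h(x3, x1), x2) = [[0, 0], [-3, 0]]
h(h(h(x3, x1), x2), x4) = [[0, 0], [0, 6]]


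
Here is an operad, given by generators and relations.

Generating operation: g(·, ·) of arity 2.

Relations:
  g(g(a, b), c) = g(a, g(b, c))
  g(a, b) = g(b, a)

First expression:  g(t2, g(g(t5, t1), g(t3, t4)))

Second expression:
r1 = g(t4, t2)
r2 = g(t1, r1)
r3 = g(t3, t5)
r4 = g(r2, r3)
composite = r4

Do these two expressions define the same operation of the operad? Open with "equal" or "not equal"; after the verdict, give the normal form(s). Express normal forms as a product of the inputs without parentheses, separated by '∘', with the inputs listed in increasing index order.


The first expression, normalized: t1 ∘ t2 ∘ t3 ∘ t4 ∘ t5
The second expression, normalized: t1 ∘ t2 ∘ t3 ∘ t4 ∘ t5
One common form — equal.

equal: each reduces to t1 ∘ t2 ∘ t3 ∘ t4 ∘ t5


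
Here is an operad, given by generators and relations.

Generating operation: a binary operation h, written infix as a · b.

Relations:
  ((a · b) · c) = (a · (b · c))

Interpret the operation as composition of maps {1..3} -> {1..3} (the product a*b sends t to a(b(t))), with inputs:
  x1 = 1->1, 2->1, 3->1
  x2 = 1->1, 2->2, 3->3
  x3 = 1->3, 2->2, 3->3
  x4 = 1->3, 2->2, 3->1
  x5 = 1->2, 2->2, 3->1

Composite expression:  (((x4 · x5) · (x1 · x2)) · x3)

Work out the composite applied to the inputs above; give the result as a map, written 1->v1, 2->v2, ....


1->2, 2->2, 3->2

(x4 · x5) = 1->2, 2->2, 3->3
(x1 · x2) = 1->1, 2->1, 3->1
((x4 · x5) · (x1 · x2)) = 1->2, 2->2, 3->2
(((x4 · x5) · (x1 · x2)) · x3) = 1->2, 2->2, 3->2


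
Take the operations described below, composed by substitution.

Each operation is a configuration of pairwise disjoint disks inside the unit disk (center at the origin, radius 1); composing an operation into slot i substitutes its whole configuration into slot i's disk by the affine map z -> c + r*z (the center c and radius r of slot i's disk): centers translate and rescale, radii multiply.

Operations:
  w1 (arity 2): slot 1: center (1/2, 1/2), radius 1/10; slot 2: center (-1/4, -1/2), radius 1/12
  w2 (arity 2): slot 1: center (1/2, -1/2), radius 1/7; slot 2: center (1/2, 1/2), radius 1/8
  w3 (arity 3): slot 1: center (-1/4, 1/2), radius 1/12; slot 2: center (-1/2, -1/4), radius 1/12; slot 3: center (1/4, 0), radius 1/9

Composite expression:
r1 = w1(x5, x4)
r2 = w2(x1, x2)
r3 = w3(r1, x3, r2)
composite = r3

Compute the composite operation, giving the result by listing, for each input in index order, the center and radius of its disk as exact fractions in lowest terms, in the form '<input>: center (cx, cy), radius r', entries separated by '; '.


x1: center (11/36, -1/18), radius 1/63; x2: center (11/36, 1/18), radius 1/72; x3: center (-1/2, -1/4), radius 1/12; x4: center (-13/48, 11/24), radius 1/144; x5: center (-5/24, 13/24), radius 1/120

Affine substitution under w3: radii multiply and x-centers shift.
input x5: composing its 2 substitution steps yields center (-5/24, 13/24), radius 1/120
input x4: composing its 2 substitution steps yields center (-13/48, 11/24), radius 1/144
input x3: composing its 1 substitution step yields center (-1/2, -1/4), radius 1/12
input x1: composing its 2 substitution steps yields center (11/36, -1/18), radius 1/63
input x2: composing its 2 substitution steps yields center (11/36, 1/18), radius 1/72


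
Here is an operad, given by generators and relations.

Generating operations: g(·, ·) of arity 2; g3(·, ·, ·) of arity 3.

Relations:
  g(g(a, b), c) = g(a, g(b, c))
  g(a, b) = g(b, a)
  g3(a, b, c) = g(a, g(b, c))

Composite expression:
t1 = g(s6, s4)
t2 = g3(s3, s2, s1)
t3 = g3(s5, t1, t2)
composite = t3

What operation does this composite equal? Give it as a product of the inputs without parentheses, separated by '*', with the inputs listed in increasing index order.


s1 * s2 * s3 * s4 * s5 * s6

Any arrangement under g3 is one operation, so sort the s-inputs.
g(s6, s4) flattens to s6 * s4
g3(s3, s2, s1) flattens to s3 * s2 * s1
g3(s5, g(s6, s4), g3(s3, s2, s1)) flattens to s5 * s6 * s4 * s3 * s2 * s1
reordering the factors by index: s1 * s2 * s3 * s4 * s5 * s6


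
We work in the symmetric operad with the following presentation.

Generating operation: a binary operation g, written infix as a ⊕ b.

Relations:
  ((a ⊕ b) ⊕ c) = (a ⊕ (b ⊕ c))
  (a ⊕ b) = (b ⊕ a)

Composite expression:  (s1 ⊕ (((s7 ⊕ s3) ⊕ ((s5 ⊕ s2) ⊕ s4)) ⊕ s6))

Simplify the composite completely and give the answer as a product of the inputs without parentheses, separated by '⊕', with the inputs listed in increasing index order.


s1 ⊕ s2 ⊕ s3 ⊕ s4 ⊕ s5 ⊕ s6 ⊕ s7

Reordering under g is free, so list the s-inputs canonically.
(s7 ⊕ s3) flattens to s7 ⊕ s3
(s5 ⊕ s2) flattens to s5 ⊕ s2
((s5 ⊕ s2) ⊕ s4) flattens to s5 ⊕ s2 ⊕ s4
((s7 ⊕ s3) ⊕ ((s5 ⊕ s2) ⊕ s4)) flattens to s7 ⊕ s3 ⊕ s5 ⊕ s2 ⊕ s4
(((s7 ⊕ s3) ⊕ ((s5 ⊕ s2) ⊕ s4)) ⊕ s6) flattens to s7 ⊕ s3 ⊕ s5 ⊕ s2 ⊕ s4 ⊕ s6
(s1 ⊕ (((s7 ⊕ s3) ⊕ ((s5 ⊕ s2) ⊕ s4)) ⊕ s6)) flattens to s1 ⊕ s7 ⊕ s3 ⊕ s5 ⊕ s2 ⊕ s4 ⊕ s6
putting the inputs in ascending order: s1 ⊕ s2 ⊕ s3 ⊕ s4 ⊕ s5 ⊕ s6 ⊕ s7
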